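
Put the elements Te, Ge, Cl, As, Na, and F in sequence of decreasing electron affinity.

Cl, F, Te, Ge, As, Na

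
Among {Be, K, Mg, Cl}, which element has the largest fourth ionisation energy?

Be

Consider each +3 ion: Be³⁺ is already 1 electron into the core; K³⁺ is already 2 electrons into the core; Mg³⁺ is already 1 electron into the core; Cl³⁺ still has 4 valence electrons.
Pulling an electron out of a noble-gas core costs far more than removing a remaining valence electron, so K, Mg and Be sit at the high end of IE_4.
Approximate IE_4 values (kJ/mol): Be 21007, K 5877, Mg 10543, Cl 5159.
Hence IE_4: Cl < K < Mg < Be.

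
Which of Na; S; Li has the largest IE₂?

Li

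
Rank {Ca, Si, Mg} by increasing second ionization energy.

Ca < Mg < Si

The second ionization energy removes an electron from the +1 ion. For each element: Ca⁺ still has 1 valence electron; Si⁺ still has 3 valence electrons; Mg⁺ still has 1 valence electron.
All are still removing valence electrons, so compare the +1 ions as you would atoms: IE_2 generally rises across a period (higher Z_eff) and falls down a group (larger shell), subject to the usual subshell exceptions.
Valence configurations: Ca⁺ [Ar]4s¹, Si⁺ [Ne]3s²3p¹, Mg⁺ [Ne]3s¹.
The numbers (kJ/mol): Ca 1145, Si 1577, Mg 1451.
Hence IE_2: Ca < Mg < Si.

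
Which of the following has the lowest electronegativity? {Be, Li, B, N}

Li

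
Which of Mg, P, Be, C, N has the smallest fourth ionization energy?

P

Consider each +3 ion: Mg³⁺ is already 1 electron into the core; P³⁺ still has 2 valence electrons; Be³⁺ is already 1 electron into the core; C³⁺ still has 1 valence electron; N³⁺ still has 2 valence electrons.
Core electrons are held far more tightly than valence electrons, so Mg and Be top the IE_4 order.
Valence configurations: P³⁺ [Ne]3s², C³⁺ [He]2s¹, N³⁺ [He]2s².
Tabulated IE_4 (kJ/mol): Mg 10543, P 4964, Be 21007, C 6223, N 7475.
Putting it together, IE_4: P < C < N < Mg < Be.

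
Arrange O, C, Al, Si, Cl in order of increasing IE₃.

IE_3 is the cost of taking one more electron from the +2 cation: O²⁺ still has 4 valence electrons; C²⁺ still has 2 valence electrons; Al²⁺ still has 1 valence electron; Si²⁺ still has 2 valence electrons; Cl²⁺ still has 5 valence electrons.
All are still removing valence electrons, so compare the +2 ions as you would atoms: IE_3 generally rises across a period (higher Z_eff) and falls down a group (larger shell), subject to the usual subshell exceptions.
Valence configurations: O²⁺ [He]2s²2p², C²⁺ [He]2s², Al²⁺ [Ne]3s¹, Si²⁺ [Ne]3s², Cl²⁺ [Ne]3s²3p³.
The numbers (kJ/mol): O 5300, C 4620, Al 2745, Si 3232, Cl 3822.
Overall IE_3 order: Al < Si < Cl < C < O.

Al < Si < Cl < C < O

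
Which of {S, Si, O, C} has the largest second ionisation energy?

O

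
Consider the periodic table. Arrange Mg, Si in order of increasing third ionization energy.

Consider each +2 ion: Mg²⁺ is the bare [Ne] core; Si²⁺ still has 2 valence electrons.
Breaking into a closed-shell core is much more expensive than removing a leftover valence electron — Mg has the largest IE_3 here.
Approximate IE_3 values (kJ/mol): Mg 7733, Si 3232.
So the third ionization energies run Si < Mg.

Si < Mg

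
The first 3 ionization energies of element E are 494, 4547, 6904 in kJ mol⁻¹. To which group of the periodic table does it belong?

Group 1

Look for the largest jump between consecutive ionization energies: IE2/IE1 ≈ 9.2, far larger than any earlier ratio.
That jump marks the point where a core electron is being removed. So the atom has 1 valence electron.
A main-group element with 1 valence electron is in group 1.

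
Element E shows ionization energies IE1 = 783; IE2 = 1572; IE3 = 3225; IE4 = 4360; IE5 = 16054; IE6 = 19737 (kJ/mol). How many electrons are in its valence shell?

4

Look for the largest jump between consecutive ionization energies: IE5/IE4 ≈ 3.7, far larger than any earlier ratio.
That jump marks the point where a core electron is being removed. So the atom has 4 valence electrons.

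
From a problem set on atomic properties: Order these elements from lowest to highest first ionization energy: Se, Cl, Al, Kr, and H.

Al < Se < Cl < H < Kr

H is in period 1, group 1; Al is in period 3, group 13; Cl is in period 3, group 17; Se is in period 4, group 16; Kr is in period 4, group 18.
First ionization energy rises across a period (greater Z_eff holds electrons more tightly) and falls down a group (valence electrons are farther from the nucleus).
These span different periods and groups, so the two trends combine.
Se > Al: period and group pull opposite ways; the across-period shift dominates (941 vs 578 kJ/mol).
Cl > Se: both effects reinforce here, so Cl is clearly the higher of the two.
H > Cl: period and group pull opposite ways; the down-group shift dominates (1312 vs 1251 kJ/mol).
Kr > H: period and group pull opposite ways; the across-period shift dominates (1351 vs 1312 kJ/mol).
Tabulated first ionization energy (kJ/mol): H 1312, Al 578, Cl 1251, Se 941, Kr 1351.
So from lowest to highest: Al < Se < Cl < H < Kr.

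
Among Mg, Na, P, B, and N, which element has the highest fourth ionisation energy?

B

IE_4 is the cost of taking one more electron from the +3 cation: Mg³⁺ is already 1 electron into the core; Na³⁺ is already 2 electrons into the core; P³⁺ still has 2 valence electrons; B³⁺ is the bare [He] core; N³⁺ still has 2 valence electrons.
Pulling an electron out of a noble-gas core costs far more than removing a remaining valence electron, so Na, Mg and B sit at the high end of IE_4.
Valence configurations: P³⁺ [Ne]3s², N³⁺ [He]2s².
Approximate IE_4 values (kJ/mol): Mg 10543, Na 9543, P 4964, B 25026, N 7475.
Overall IE_4 order: P < N < Na < Mg < B.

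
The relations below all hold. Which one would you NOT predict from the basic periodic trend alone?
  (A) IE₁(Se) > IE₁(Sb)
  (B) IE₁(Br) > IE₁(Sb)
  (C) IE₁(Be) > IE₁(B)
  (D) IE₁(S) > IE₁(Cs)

The general trend: IE₁ increases across a period and decreases down a group.
(A) Se (period 4, group 16) vs Sb (period 5, group 15): the stated order agrees with the simple trend.
(B) Br (period 4, group 17) vs Sb (period 5, group 15): the stated order agrees with the simple trend.
(C) Be (period 2, group 2) vs B (period 2, group 13): the stated order contradicts the simple trend.
(D) S (period 3, group 16) vs Cs (period 6, group 1): the stated order agrees with the simple trend.
The exception is (C): removing B's lone 2p electron is easier than breaking Be's filled 2s².

(C)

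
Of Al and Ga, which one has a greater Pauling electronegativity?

Ga

Al is in period 3, group 13; Ga is in period 4, group 13.
Smaller atoms with higher effective nuclear charge are more electronegative.
All are in group 13; the group trend (electronegativity increases up the group) applies, with the exception below.
Note the exception: Ga has a higher electronegativity than Al, contrary to the simple trend — poor shielding by filled d (and f) subshells raises the heavier element's effective nuclear charge more than the simple down-group trend predicts.
For reference (Pauling): Al 1.61, Ga 1.81.
So Ga has the greater Pauling electronegativity (Ga > Al).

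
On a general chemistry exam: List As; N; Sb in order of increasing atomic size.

Across a period the added protons contract the valence shell; down a group each new principal shell makes the atom larger.
All are in group 15, so atomic radius increases down the group.
So from smallest to largest: N < As < Sb.

N < As < Sb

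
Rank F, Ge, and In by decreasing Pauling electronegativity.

F, Ge, In

F is in period 2, group 17; Ge is in period 4, group 14; In is in period 5, group 13.
Smaller atoms with higher effective nuclear charge are more electronegative.
Neither a single period nor a single group — weigh both effects.
Ge > In: both effects reinforce here, so Ge is clearly the higher of the two.
F > Ge: relative to Ge, both the across-period and down-group shifts push F's electronegativity up.
Approximate values (Pauling): F 3.98, Ge 2.01, In 1.78.
So from highest to lowest: F > Ge > In.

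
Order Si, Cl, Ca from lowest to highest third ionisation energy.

The third ionization energy removes an electron from the +2 ion. For each element: Si²⁺ still has 2 valence electrons; Cl²⁺ still has 5 valence electrons; Ca²⁺ is the bare [Ar] core.
Breaking into a closed-shell core is much more expensive than removing a leftover valence electron — Ca has the largest IE_3 here.
Valence configurations: Si²⁺ [Ne]3s², Cl²⁺ [Ne]3s²3p³.
The numbers (kJ/mol): Si 3232, Cl 3822, Ca 4912.
Hence IE_3: Si < Cl < Ca.

Si < Cl < Ca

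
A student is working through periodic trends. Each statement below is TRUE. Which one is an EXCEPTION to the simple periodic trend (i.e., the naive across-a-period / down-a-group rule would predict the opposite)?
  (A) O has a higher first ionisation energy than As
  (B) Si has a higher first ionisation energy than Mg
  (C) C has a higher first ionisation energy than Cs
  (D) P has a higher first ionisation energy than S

(D)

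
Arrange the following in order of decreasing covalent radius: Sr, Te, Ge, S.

Sr > Te > Ge > S

S is in period 3, group 16; Ge is in period 4, group 14; Sr is in period 5, group 2; Te is in period 5, group 16.
Radius decreases left→right (rising Z_eff, same n) and increases top→bottom (higher n).
Here both period and group differ, so the two effects have to be weighed against each other.
Ge > S: both effects reinforce here, so Ge is clearly the larger of the two.
Te > Ge: period and group pull opposite ways; the down-group shift dominates (136 vs 121 pm).
Sr > Te: Sr lies to the left of Te in period 5, so the across-period effect alone puts Sr larger.
For reference (pm): S 103, Ge 121, Sr 185, Te 136.
So from largest to smallest: Sr > Te > Ge > S.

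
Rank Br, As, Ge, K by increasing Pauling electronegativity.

K is in period 4, group 1; Ge is in period 4, group 14; As is in period 4, group 15; Br is in period 4, group 17.
Atoms toward the upper right of the periodic table pull bonding electrons most strongly.
All lie in period 4, so electronegativity increases left to right.
So from lowest to highest: K < Ge < As < Br.

K, Ge, As, Br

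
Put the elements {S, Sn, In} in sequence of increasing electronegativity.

In < Sn < S

Electronegativity increases across a period and decreases down a group, tracking effective nuclear charge and atomic size.
Here both period and group differ, so the two effects have to be weighed against each other.
Sn > In: both are in period 5; the period trend gives Sn the larger value.
S > Sn: both effects reinforce here, so S is clearly the higher of the two.
Tabulated electronegativity (Pauling): S 2.58, In 1.78, Sn 1.96.
So from lowest to highest: In < Sn < S.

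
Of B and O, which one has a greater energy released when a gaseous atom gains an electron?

O

B is in period 2, group 13; O is in period 2, group 16.
Atoms with high Z_eff and room in the valence shell (especially the halogens) have the most exothermic electron affinities.
All lie in period 2, so electron affinity increases left to right.
So O has the greater energy released when a gaseous atom gains an electron (O > B).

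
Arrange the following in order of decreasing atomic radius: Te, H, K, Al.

Moving right in a period, electrons are added to the same shell under a stronger nuclear pull, so atoms get smaller; moving down, a new shell is opened and atoms get larger.
These span different periods and groups, so the two trends combine.
Al > H: the two effects oppose for this pair; the down-group effect wins (126 vs 32 pm).
Te > Al: the two effects oppose for this pair; the down-group effect wins (136 vs 126 pm).
K > Te: the two effects oppose for this pair; the across-period effect wins (196 vs 136 pm).
For reference (pm): H 32, Al 126, K 196, Te 136.
So from largest to smallest: K > Te > Al > H.

K > Te > Al > H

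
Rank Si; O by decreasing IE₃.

O, Si

The third ionization energy removes an electron from the +2 ion. For each element: Si²⁺ still has 2 valence electrons; O²⁺ still has 4 valence electrons.
All are still removing valence electrons, so compare the +2 ions as you would atoms: IE_3 generally rises across a period (higher Z_eff) and falls down a group (larger shell), subject to the usual subshell exceptions.
Valence configurations: Si²⁺ [Ne]3s², O²⁺ [He]2s²2p².
Approximate IE_3 values (kJ/mol): Si 3232, O 5300.
Overall IE_3 order: Si < O.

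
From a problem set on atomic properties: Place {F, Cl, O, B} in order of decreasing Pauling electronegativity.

F > O > Cl > B

B is in period 2, group 13; O is in period 2, group 16; F is in period 2, group 17; Cl is in period 3, group 17.
Atoms toward the upper right of the periodic table pull bonding electrons most strongly.
Here both period and group differ, so the two effects have to be weighed against each other.
Cl > B: period and group pull opposite ways; the across-period shift dominates (3.16 vs 2.04).
O > Cl: the two effects oppose for this pair; the down-group effect wins (3.44 vs 3.16).
F > O: F lies to the right of O in period 2, so the across-period effect alone puts F higher.
Tabulated electronegativity (Pauling): B 2.04, O 3.44, F 3.98, Cl 3.16.
So from highest to lowest: F > O > Cl > B.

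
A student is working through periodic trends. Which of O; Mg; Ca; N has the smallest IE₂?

Ca

Consider each +1 ion: O⁺ still has 5 valence electrons; Mg⁺ still has 1 valence electron; Ca⁺ still has 1 valence electron; N⁺ still has 4 valence electrons.
All are still removing valence electrons, so compare the +1 ions as you would atoms: IE_2 generally rises across a period (higher Z_eff) and falls down a group (larger shell), subject to the usual subshell exceptions.
Valence configurations: O⁺ [He]2s²2p³, Mg⁺ [Ne]3s¹, Ca⁺ [Ar]4s¹, N⁺ [He]2s²2p².
Tabulated IE_2 (kJ/mol): O 3388, Mg 1451, Ca 1145, N 2856.
Overall IE_2 order: Ca < Mg < N < O.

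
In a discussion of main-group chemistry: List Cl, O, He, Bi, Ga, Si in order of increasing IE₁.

First ionization energy rises across a period (greater Z_eff holds electrons more tightly) and falls down a group (valence electrons are farther from the nucleus).
Here both period and group differ, so the two effects have to be weighed against each other.
Bi > Ga: period and group pull opposite ways; the across-period shift dominates (703 vs 579 kJ/mol).
Si > Bi: period and group pull opposite ways; the down-group shift dominates (786 vs 703 kJ/mol).
Cl > Si: both are in period 3; the period trend gives Cl the larger value.
O > Cl: the two effects oppose for this pair; the down-group effect wins (1314 vs 1251 kJ/mol).
He > O: both effects reinforce here, so He is clearly the higher of the two.
Approximate values (kJ/mol): He 2372, O 1314, Si 786, Cl 1251, Ga 579, Bi 703.
So from lowest to highest: Ga < Bi < Si < Cl < O < He.

Ga, Bi, Si, Cl, O, He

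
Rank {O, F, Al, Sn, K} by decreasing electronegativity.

O is in period 2, group 16; F is in period 2, group 17; Al is in period 3, group 13; K is in period 4, group 1; Sn is in period 5, group 14.
EN rises left→right (higher Z_eff, smaller atoms) and falls top→bottom (larger, more shielded atoms).
Here both period and group differ, so the two effects have to be weighed against each other.
Al > K: both effects reinforce here, so Al is clearly the higher of the two.
Sn > Al: the two effects oppose for this pair; the across-period effect wins (1.96 vs 1.61).
O > Sn: relative to Sn, both the across-period and down-group shifts push O's electronegativity up.
F > O: both are in period 2; the period trend gives F the larger value.
Approximate values (Pauling): O 3.44, F 3.98, Al 1.61, K 0.82, Sn 1.96.
So from highest to lowest: F > O > Sn > Al > K.

F > O > Sn > Al > K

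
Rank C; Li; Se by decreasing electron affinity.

Se > C > Li

Li is in period 2, group 1; C is in period 2, group 14; Se is in period 4, group 16.
Atoms with high Z_eff and room in the valence shell (especially the halogens) have the most exothermic electron affinities.
Neither a single period nor a single group — weigh both effects.
C > Li: C lies to the right of Li in period 2, so the across-period effect alone puts C higher.
Se > C: period and group pull opposite ways; the across-period shift dominates (195 vs 122 kJ/mol).
Approximate values (kJ/mol): Li 60, C 122, Se 195.
So from highest to lowest: Se > C > Li.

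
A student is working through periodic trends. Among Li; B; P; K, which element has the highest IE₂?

Consider each +1 ion: Li⁺ is the bare [He] core; B⁺ still has 2 valence electrons; P⁺ still has 4 valence electrons; K⁺ is the bare [Ar] core.
Breaking into a closed-shell core is much more expensive than removing a leftover valence electron — K and Li have the largest IE_2 here.
Valence configurations: B⁺ [He]2s², P⁺ [Ne]3s²3p².
The numbers (kJ/mol): Li 7298, B 2427, P 1907, K 3052.
Hence IE_2: P < B < K < Li.

Li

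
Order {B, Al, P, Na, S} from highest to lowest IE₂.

Na, B, S, P, Al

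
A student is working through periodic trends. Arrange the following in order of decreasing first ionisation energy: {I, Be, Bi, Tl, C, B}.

C, I, Be, B, Bi, Tl

Be is in period 2, group 2; B is in period 2, group 13; C is in period 2, group 14; I is in period 5, group 17; Tl is in period 6, group 13; Bi is in period 6, group 15.
Across a period the outer electron is held more tightly (higher IE₁); down a group it sits in a higher shell, more shielded, and comes off more easily.
Here both period and group differ, so the two effects have to be weighed against each other.
Bi > Tl: both are in period 6; the period trend gives Bi the larger value.
B > Bi: the two effects oppose for this pair; the down-group effect wins (801 vs 703 kJ/mol).
Be > B: this pair runs against the simple trend — see the exception note.
I > Be: the two effects oppose for this pair; the across-period effect wins (1008 vs 900 kJ/mol).
C > I: the two effects oppose for this pair; the down-group effect wins (1086 vs 1008 kJ/mol).
Note the exception: Be has a higher first ionization energy than B, contrary to the simple trend — removing B's lone 2p electron is easier than breaking Be's filled 2s².
Tabulated first ionization energy (kJ/mol): Be 900, B 801, C 1086, I 1008, Tl 589, Bi 703.
So from highest to lowest: C > I > Be > B > Bi > Tl.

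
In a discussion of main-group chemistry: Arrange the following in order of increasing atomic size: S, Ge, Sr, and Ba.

S < Ge < Sr < Ba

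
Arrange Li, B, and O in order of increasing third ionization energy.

B, O, Li

Consider each +2 ion: Li²⁺ is already 1 electron into the core; B²⁺ still has 1 valence electron; O²⁺ still has 4 valence electrons.
Pulling an electron out of a noble-gas core costs far more than removing a remaining valence electron, so Li sits at the high end of IE_3.
Valence configurations: B²⁺ [He]2s¹, O²⁺ [He]2s²2p².
The numbers (kJ/mol): Li 11815, B 3660, O 5300.
Putting it together, IE_3: B < O < Li.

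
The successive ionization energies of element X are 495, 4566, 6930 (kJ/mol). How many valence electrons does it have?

1

Look for the largest jump between consecutive ionization energies: IE2/IE1 ≈ 9.2, far larger than any earlier ratio.
That jump marks the point where a core electron is being removed. So the atom has 1 valence electron.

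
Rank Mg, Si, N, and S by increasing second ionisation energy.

Mg < Si < S < N

After 1 electron has been removed, what remains? Mg⁺ still has 1 valence electron; Si⁺ still has 3 valence electrons; N⁺ still has 4 valence electrons; S⁺ still has 5 valence electrons.
All are still removing valence electrons, so compare the +1 ions as you would atoms: IE_2 generally rises across a period (higher Z_eff) and falls down a group (larger shell), subject to the usual subshell exceptions.
Valence configurations: Mg⁺ [Ne]3s¹, Si⁺ [Ne]3s²3p¹, N⁺ [He]2s²2p², S⁺ [Ne]3s²3p³.
The numbers (kJ/mol): Mg 1451, Si 1577, N 2856, S 2252.
Hence IE_2: Mg < Si < S < N.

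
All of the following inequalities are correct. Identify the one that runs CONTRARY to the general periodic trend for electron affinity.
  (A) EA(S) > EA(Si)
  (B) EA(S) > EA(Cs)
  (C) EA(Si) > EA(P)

(C)

The general trend: electron affinity increases across a period and decreases down a group.
(A) S (period 3, group 16) vs Si (period 3, group 14): the stated order agrees with the simple trend.
(B) S (period 3, group 16) vs Cs (period 6, group 1): the stated order agrees with the simple trend.
(C) Si (period 3, group 14) vs P (period 3, group 15): the stated order contradicts the simple trend.
The exception is (C): adding an electron to P's half-filled 3p³ is unfavourable, so Si (3p²) has the more exothermic EA.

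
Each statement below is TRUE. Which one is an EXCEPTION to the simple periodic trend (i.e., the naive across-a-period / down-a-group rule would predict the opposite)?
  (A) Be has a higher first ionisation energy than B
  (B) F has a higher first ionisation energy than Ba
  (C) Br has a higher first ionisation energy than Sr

The general trend: first ionisation energy increases across a period and decreases down a group.
(A) Be (period 2, group 2) vs B (period 2, group 13): the stated order contradicts the simple trend.
(B) F (period 2, group 17) vs Ba (period 6, group 2): the stated order agrees with the simple trend.
(C) Br (period 4, group 17) vs Sr (period 5, group 2): the stated order agrees with the simple trend.
The exception is (A): removing B's lone 2p electron is easier than breaking Be's filled 2s².

(A)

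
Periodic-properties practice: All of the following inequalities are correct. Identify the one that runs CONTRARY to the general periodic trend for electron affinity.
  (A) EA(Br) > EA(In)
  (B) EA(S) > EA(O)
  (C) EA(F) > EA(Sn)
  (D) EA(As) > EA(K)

(B)

The general trend: electron affinity increases across a period and decreases down a group.
(A) Br (period 4, group 17) vs In (period 5, group 13): the stated order agrees with the simple trend.
(B) S (period 3, group 16) vs O (period 2, group 16): the stated order contradicts the simple trend.
(C) F (period 2, group 17) vs Sn (period 5, group 14): the stated order agrees with the simple trend.
(D) As (period 4, group 15) vs K (period 4, group 1): the stated order agrees with the simple trend.
The exception is (B): the compact 2p subshell of O repels the added electron more than S's larger 3p does.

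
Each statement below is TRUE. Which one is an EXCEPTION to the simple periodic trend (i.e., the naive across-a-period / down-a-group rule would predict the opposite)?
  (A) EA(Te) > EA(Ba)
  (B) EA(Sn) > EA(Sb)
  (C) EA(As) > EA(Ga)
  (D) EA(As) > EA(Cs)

(B)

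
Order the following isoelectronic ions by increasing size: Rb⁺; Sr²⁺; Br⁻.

Sr²⁺ < Rb⁺ < Br⁻

All of these have 36 electrons, so size is governed by nuclear charge alone: the more protons, the stronger the pull on the same electron cloud, and the smaller the ion.
Nuclear charges: Sr²⁺ (Z=38), Rb⁺ (Z=37), Br⁻ (Z=35).
Smallest to largest: Sr²⁺ < Rb⁺ < Br⁻.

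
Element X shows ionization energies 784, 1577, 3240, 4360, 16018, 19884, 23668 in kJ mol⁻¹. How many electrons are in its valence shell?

4

Look for the largest jump between consecutive ionization energies: IE5/IE4 ≈ 3.7, far larger than any earlier ratio.
That jump marks the point where a core electron is being removed. So the atom has 4 valence electrons.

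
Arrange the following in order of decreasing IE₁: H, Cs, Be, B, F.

F, H, Be, B, Cs

IE₁ increases left→right with effective nuclear charge and decreases top→bottom as the valence shell moves farther out.
Neither a single period nor a single group — weigh both effects.
B > Cs: relative to Cs, both the across-period and down-group shifts push B's first ionization energy up.
Be > B: this pair runs against the simple trend — see the exception note.
H > Be: period and group pull opposite ways; the down-group shift dominates (1312 vs 900 kJ/mol).
F > H: period and group pull opposite ways; the across-period shift dominates (1681 vs 1312 kJ/mol).
Note the exception: Be has a higher first ionization energy than B, contrary to the simple trend — removing B's lone 2p electron is easier than breaking Be's filled 2s².
Approximate values (kJ/mol): H 1312, Be 900, B 801, F 1681, Cs 376.
So from highest to lowest: F > H > Be > B > Cs.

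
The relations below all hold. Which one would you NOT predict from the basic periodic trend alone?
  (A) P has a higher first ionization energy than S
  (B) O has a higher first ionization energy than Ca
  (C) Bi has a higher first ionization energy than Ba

The general trend: first ionization energy increases across a period and decreases down a group.
(A) P (period 3, group 15) vs S (period 3, group 16): the stated order contradicts the simple trend.
(B) O (period 2, group 16) vs Ca (period 4, group 2): the stated order agrees with the simple trend.
(C) Bi (period 6, group 15) vs Ba (period 6, group 2): the stated order agrees with the simple trend.
The exception is (A): S (3p⁴) ionizes more easily than half-filled P (3p³) because the paired 3p electron in S is pushed out by e⁻–e⁻ repulsion.

(A)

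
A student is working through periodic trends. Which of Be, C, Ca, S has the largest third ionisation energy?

Be

The third ionization energy removes an electron from the +2 ion. For each element: Be²⁺ is the bare [He] core; C²⁺ still has 2 valence electrons; Ca²⁺ is the bare [Ar] core; S²⁺ still has 4 valence electrons.
Breaking into a closed-shell core is much more expensive than removing a leftover valence electron — Ca and Be have the largest IE_3 here.
Valence configurations: C²⁺ [He]2s², S²⁺ [Ne]3s²3p².
Tabulated IE_3 (kJ/mol): Be 14849, C 4620, Ca 4912, S 3357.
Overall IE_3 order: S < C < Ca < Be.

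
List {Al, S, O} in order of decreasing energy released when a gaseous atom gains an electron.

O is in period 2, group 16; Al is in period 3, group 13; S is in period 3, group 16.
Adding an electron releases more energy for atoms nearer the top right (short of the noble gases).
These span different periods and groups, so the two trends combine.
O > Al: relative to Al, both the across-period and down-group shifts push O's electron affinity up.
S > O: this pair runs against the simple trend — see the exception note.
Note the exception: S has a higher electron affinity than O, contrary to the simple trend — the compact 2p subshell of O repels the added electron more than S's larger 3p does.
Approximate values (kJ/mol): O 141, Al 42, S 200.
So from highest to lowest: S > O > Al.

S, O, Al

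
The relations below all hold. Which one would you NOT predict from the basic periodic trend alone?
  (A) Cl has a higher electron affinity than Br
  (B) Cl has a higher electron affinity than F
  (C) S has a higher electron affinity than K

(B)

The general trend: electron affinity increases across a period and decreases down a group.
(A) Cl (period 3, group 17) vs Br (period 4, group 17): the stated order agrees with the simple trend.
(B) Cl (period 3, group 17) vs F (period 2, group 17): the stated order contradicts the simple trend.
(C) S (period 3, group 16) vs K (period 4, group 1): the stated order agrees with the simple trend.
The exception is (B): F's small 2p subshell makes the incoming electron feel strong e⁻–e⁻ repulsion, so Cl actually releases more energy on gaining an electron.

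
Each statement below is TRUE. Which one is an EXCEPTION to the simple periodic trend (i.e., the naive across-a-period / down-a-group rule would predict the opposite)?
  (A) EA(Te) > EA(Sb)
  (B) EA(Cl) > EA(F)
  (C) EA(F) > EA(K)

The general trend: electron affinity increases across a period and decreases down a group.
(A) Te (period 5, group 16) vs Sb (period 5, group 15): the stated order agrees with the simple trend.
(B) Cl (period 3, group 17) vs F (period 2, group 17): the stated order contradicts the simple trend.
(C) F (period 2, group 17) vs K (period 4, group 1): the stated order agrees with the simple trend.
The exception is (B): F's small 2p subshell makes the incoming electron feel strong e⁻–e⁻ repulsion, so Cl actually releases more energy on gaining an electron.

(B)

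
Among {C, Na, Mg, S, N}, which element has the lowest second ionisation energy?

Consider each +1 ion: C⁺ still has 3 valence electrons; Na⁺ is the bare [Ne] core; Mg⁺ still has 1 valence electron; S⁺ still has 5 valence electrons; N⁺ still has 4 valence electrons.
Breaking into a closed-shell core is much more expensive than removing a leftover valence electron — Na has the largest IE_2 here.
Valence configurations: C⁺ [He]2s²2p¹, Mg⁺ [Ne]3s¹, S⁺ [Ne]3s²3p³, N⁺ [He]2s²2p².
Approximate IE_2 values (kJ/mol): C 2353, Na 4562, Mg 1451, S 2252, N 2856.
Hence IE_2: Mg < S < C < N < Na.

Mg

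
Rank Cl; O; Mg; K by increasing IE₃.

After 2 electrons have been removed, what remains? Cl²⁺ still has 5 valence electrons; O²⁺ still has 4 valence electrons; Mg²⁺ is the bare [Ne] core; K²⁺ is already 1 electron into the core.
Usually core removal costs more than valence removal, but here the competition is close: a tightly held n=2 valence electron can cost more to remove than an n=3 core electron, so the actual values have to decide it.
Valence configurations: Cl²⁺ [Ne]3s²3p³, O²⁺ [He]2s²2p².
Tabulated IE_3 (kJ/mol): Cl 3822, O 5300, Mg 7733, K 4420.
Overall IE_3 order: Cl < K < O < Mg.

Cl, K, O, Mg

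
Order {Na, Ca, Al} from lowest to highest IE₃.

Al < Ca < Na

Consider each +2 ion: Na²⁺ is already 1 electron into the core; Ca²⁺ is the bare [Ar] core; Al²⁺ still has 1 valence electron.
Breaking into a closed-shell core is much more expensive than removing a leftover valence electron — Ca and Na have the largest IE_3 here.
Tabulated IE_3 (kJ/mol): Na 6910, Ca 4912, Al 2745.
So the third ionization energies run Al < Ca < Na.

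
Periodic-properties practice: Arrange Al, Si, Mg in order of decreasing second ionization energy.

Al > Si > Mg

IE_2 is the cost of taking one more electron from the +1 cation: Al⁺ still has 2 valence electrons; Si⁺ still has 3 valence electrons; Mg⁺ still has 1 valence electron.
All are still removing valence electrons, so compare the +1 ions as you would atoms: IE_2 generally rises across a period (higher Z_eff) and falls down a group (larger shell), subject to the usual subshell exceptions.
Valence configurations: Al⁺ [Ne]3s², Si⁺ [Ne]3s²3p¹, Mg⁺ [Ne]3s¹.
Si⁺ loses a lone 3p electron whereas Al⁺ must break into a filled 3s² pair, so IE_2(Al) > IE_2(Si) even though Si has the higher nuclear charge.
The numbers (kJ/mol): Al 1817, Si 1577, Mg 1451.
Hence IE_2: Mg < Si < Al.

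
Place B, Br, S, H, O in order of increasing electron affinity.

B < H < O < S < Br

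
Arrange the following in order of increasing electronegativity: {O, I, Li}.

Li, I, O

Li is in period 2, group 1; O is in period 2, group 16; I is in period 5, group 17.
Atoms toward the upper right of the periodic table pull bonding electrons most strongly.
Here both period and group differ, so the two effects have to be weighed against each other.
I > Li: period and group pull opposite ways; the across-period shift dominates (2.66 vs 0.98).
O > I: period and group pull opposite ways; the down-group shift dominates (3.44 vs 2.66).
Tabulated electronegativity (Pauling): Li 0.98, O 3.44, I 2.66.
So from lowest to highest: Li < I < O.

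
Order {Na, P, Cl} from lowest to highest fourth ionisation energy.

P, Cl, Na

The fourth ionization energy removes an electron from the +3 ion. For each element: Na³⁺ is already 2 electrons into the core; P³⁺ still has 2 valence electrons; Cl³⁺ still has 4 valence electrons.
Breaking into a closed-shell core is much more expensive than removing a leftover valence electron — Na has the largest IE_4 here.
Valence configurations: P³⁺ [Ne]3s², Cl³⁺ [Ne]3s²3p².
Approximate IE_4 values (kJ/mol): Na 9543, P 4964, Cl 5159.
Overall IE_4 order: P < Cl < Na.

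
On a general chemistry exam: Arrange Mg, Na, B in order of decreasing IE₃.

Consider each +2 ion: Mg²⁺ is the bare [Ne] core; Na²⁺ is already 1 electron into the core; B²⁺ still has 1 valence electron.
Core electrons are held far more tightly than valence electrons, so Na and Mg top the IE_3 order.
The numbers (kJ/mol): Mg 7733, Na 6910, B 3660.
So the third ionization energies run B < Na < Mg.

Mg, Na, B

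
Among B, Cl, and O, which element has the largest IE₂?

O

Consider each +1 ion: B⁺ still has 2 valence electrons; Cl⁺ still has 6 valence electrons; O⁺ still has 5 valence electrons.
All are still removing valence electrons, so compare the +1 ions as you would atoms: IE_2 generally rises across a period (higher Z_eff) and falls down a group (larger shell), subject to the usual subshell exceptions.
Valence configurations: B⁺ [He]2s², Cl⁺ [Ne]3s²3p⁴, O⁺ [He]2s²2p³.
Approximate IE_2 values (kJ/mol): B 2427, Cl 2298, O 3388.
Overall IE_2 order: Cl < B < O.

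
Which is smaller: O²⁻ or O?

Forming O²⁻ adds 2 electrons to O. More electron–electron repulsion in the same shell, with unchanged nuclear charge, lets the cloud expand.
An anion is larger than its parent atom: O²⁻ > O.

O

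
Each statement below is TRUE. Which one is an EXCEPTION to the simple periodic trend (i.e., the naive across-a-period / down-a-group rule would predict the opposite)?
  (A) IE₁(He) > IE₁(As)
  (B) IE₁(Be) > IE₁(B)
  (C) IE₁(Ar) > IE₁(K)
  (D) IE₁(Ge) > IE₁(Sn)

(B)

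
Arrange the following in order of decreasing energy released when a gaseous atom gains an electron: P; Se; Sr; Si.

Se > Si > P > Sr

Si is in period 3, group 14; P is in period 3, group 15; Se is in period 4, group 16; Sr is in period 5, group 2.
Atoms with high Z_eff and room in the valence shell (especially the halogens) have the most exothermic electron affinities.
Here both period and group differ, so the two effects have to be weighed against each other.
P > Sr: both effects reinforce here, so P is clearly the higher of the two.
Si > P: this pair runs against the simple trend — see the exception note.
Se > Si: the two effects oppose for this pair; the across-period effect wins (195 vs 134 kJ/mol).
Note the exception: Si has a higher electron affinity than P, contrary to the simple trend — adding an electron to P's half-filled 3p³ is unfavourable, so Si (3p²) has the more exothermic EA.
Tabulated electron affinity (kJ/mol): Si 134, P 72, Se 195, Sr 5.
So from highest to lowest: Se > Si > P > Sr.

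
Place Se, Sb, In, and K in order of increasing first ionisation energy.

K < In < Sb < Se

K is in period 4, group 1; Se is in period 4, group 16; In is in period 5, group 13; Sb is in period 5, group 15.
IE₁ increases left→right with effective nuclear charge and decreases top→bottom as the valence shell moves farther out.
Neither a single period nor a single group — weigh both effects.
In > K: the two effects oppose for this pair; the across-period effect wins (558 vs 419 kJ/mol).
Sb > In: Sb lies to the right of In in period 5, so the across-period effect alone puts Sb higher.
Se > Sb: relative to Sb, both the across-period and down-group shifts push Se's first ionization energy up.
For reference (kJ/mol): K 419, Se 941, In 558, Sb 831.
So from lowest to highest: K < In < Sb < Se.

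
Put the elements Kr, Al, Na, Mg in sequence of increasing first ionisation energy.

First ionization energy rises across a period (greater Z_eff holds electrons more tightly) and falls down a group (valence electrons are farther from the nucleus).
These span different periods and groups, so the two trends combine.
Al > Na: both are in period 3; the period trend gives Al the larger value.
Mg > Al: this pair runs against the simple trend — see the exception note.
Kr > Mg: period and group pull opposite ways; the across-period shift dominates (1351 vs 738 kJ/mol).
Note the exception: Mg has a higher first ionization energy than Al, contrary to the simple trend — Al's single 3p electron is easier to remove than one from Mg's filled 3s².
Approximate values (kJ/mol): Na 496, Mg 738, Al 578, Kr 1351.
So from lowest to highest: Na < Al < Mg < Kr.

Na < Al < Mg < Kr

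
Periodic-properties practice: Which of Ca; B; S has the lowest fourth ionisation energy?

After 3 electrons have been removed, what remains? Ca³⁺ is already 1 electron into the core; B³⁺ is the bare [He] core; S³⁺ still has 3 valence electrons.
Core electrons are held far more tightly than valence electrons, so Ca and B top the IE_4 order.
Tabulated IE_4 (kJ/mol): Ca 6491, B 25026, S 4556.
So the fourth ionization energies run S < Ca < B.

S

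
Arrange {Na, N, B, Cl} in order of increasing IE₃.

The third ionization energy removes an electron from the +2 ion. For each element: Na²⁺ is already 1 electron into the core; N²⁺ still has 3 valence electrons; B²⁺ still has 1 valence electron; Cl²⁺ still has 5 valence electrons.
Breaking into a closed-shell core is much more expensive than removing a leftover valence electron — Na has the largest IE_3 here.
Valence configurations: N²⁺ [He]2s²2p¹, B²⁺ [He]2s¹, Cl²⁺ [Ne]3s²3p³.
The numbers (kJ/mol): Na 6910, N 4578, B 3660, Cl 3822.
Overall IE_3 order: B < Cl < N < Na.

B < Cl < N < Na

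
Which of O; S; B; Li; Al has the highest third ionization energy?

Li

After 2 electrons have been removed, what remains? O²⁺ still has 4 valence electrons; S²⁺ still has 4 valence electrons; B²⁺ still has 1 valence electron; Li²⁺ is already 1 electron into the core; Al²⁺ still has 1 valence electron.
Breaking into a closed-shell core is much more expensive than removing a leftover valence electron — Li has the largest IE_3 here.
Valence configurations: O²⁺ [He]2s²2p², S²⁺ [Ne]3s²3p², B²⁺ [He]2s¹, Al²⁺ [Ne]3s¹.
The numbers (kJ/mol): O 5300, S 3357, B 3660, Li 11815, Al 2745.
So the third ionization energies run Al < S < B < O < Li.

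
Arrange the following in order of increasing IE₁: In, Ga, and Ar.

Ar is in period 3, group 18; Ga is in period 4, group 13; In is in period 5, group 13.
Removing the outermost electron gets harder across a period and easier down a group.
These span different periods and groups, so the two trends combine.
Ga > In: Ga sits above In in group 13, so the down-group effect alone puts Ga higher.
Ar > Ga: relative to Ga, both the across-period and down-group shifts push Ar's first ionization energy up.
For reference (kJ/mol): Ar 1521, Ga 579, In 558.
So from lowest to highest: In < Ga < Ar.

In < Ga < Ar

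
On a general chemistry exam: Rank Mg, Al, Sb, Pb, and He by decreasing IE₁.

Across a period the outer electron is held more tightly (higher IE₁); down a group it sits in a higher shell, more shielded, and comes off more easily.
Here both period and group differ, so the two effects have to be weighed against each other.
Pb > Al: the two effects oppose for this pair; the across-period effect wins (716 vs 578 kJ/mol).
Mg > Pb: the two effects oppose for this pair; the down-group effect wins (738 vs 716 kJ/mol).
Sb > Mg: the two effects oppose for this pair; the across-period effect wins (831 vs 738 kJ/mol).
He > Sb: both effects reinforce here, so He is clearly the higher of the two.
Note the exception: Mg has a higher first ionization energy than Al, contrary to the simple trend — Al's single 3p electron is easier to remove than one from Mg's filled 3s².
Approximate values (kJ/mol): He 2372, Mg 738, Al 578, Sb 831, Pb 716.
So from highest to lowest: He > Sb > Mg > Pb > Al.

He > Sb > Mg > Pb > Al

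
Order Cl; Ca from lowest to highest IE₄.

Cl < Ca

After 3 electrons have been removed, what remains? Cl³⁺ still has 4 valence electrons; Ca³⁺ is already 1 electron into the core.
Breaking into a closed-shell core is much more expensive than removing a leftover valence electron — Ca has the largest IE_4 here.
The numbers (kJ/mol): Cl 5159, Ca 6491.
Putting it together, IE_4: Cl < Ca.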